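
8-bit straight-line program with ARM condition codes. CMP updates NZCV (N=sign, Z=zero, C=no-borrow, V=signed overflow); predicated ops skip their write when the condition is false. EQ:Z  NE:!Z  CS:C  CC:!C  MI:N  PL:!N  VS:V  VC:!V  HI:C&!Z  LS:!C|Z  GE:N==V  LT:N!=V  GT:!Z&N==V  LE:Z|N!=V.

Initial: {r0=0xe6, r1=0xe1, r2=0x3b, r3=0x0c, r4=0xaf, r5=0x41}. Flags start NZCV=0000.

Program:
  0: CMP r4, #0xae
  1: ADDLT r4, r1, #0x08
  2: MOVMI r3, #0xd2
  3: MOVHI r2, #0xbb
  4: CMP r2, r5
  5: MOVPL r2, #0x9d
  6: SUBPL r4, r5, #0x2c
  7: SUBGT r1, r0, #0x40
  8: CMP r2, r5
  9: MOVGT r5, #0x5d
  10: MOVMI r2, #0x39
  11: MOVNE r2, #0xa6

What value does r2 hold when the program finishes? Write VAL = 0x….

VAL = 0xa6

[0] flags=0010 → (cmp)
[1] flags=0010 LT?F → skip
[2] flags=0010 MI?F → skip
[3] flags=0010 HI?T → r2=0xbb
[4] flags=0011 → (cmp)
[5] flags=0011 PL?T → r2=0x9d
[6] flags=0011 PL?T → r4=0x15
[7] flags=0011 GT?F → skip
[8] flags=0011 → (cmp)
[9] flags=0011 GT?F → skip
[10] flags=0011 MI?F → skip
[11] flags=0011 NE?T → r2=0xa6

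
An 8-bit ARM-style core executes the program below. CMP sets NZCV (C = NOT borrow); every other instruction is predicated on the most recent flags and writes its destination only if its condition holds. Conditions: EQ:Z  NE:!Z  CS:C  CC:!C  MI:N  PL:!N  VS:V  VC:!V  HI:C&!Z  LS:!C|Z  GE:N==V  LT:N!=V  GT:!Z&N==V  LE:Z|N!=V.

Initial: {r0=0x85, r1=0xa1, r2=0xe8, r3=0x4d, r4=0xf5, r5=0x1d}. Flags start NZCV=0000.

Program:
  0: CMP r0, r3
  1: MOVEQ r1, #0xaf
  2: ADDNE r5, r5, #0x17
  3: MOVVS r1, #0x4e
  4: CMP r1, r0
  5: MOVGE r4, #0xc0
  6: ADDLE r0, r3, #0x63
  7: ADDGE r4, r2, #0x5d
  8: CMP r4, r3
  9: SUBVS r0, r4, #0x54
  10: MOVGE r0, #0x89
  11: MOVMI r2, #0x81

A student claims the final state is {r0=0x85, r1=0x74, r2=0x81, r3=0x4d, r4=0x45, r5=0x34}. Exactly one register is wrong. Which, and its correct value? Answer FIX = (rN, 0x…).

FIX = (r1, 0x4e)

0: ✓ CMP  NZCV=0011
1: · MOVEQ
2: ✓ ADDNE  r5←0x34
3: ✓ MOVVS  r1←0x4e
4: ✓ CMP  NZCV=1001
5: ✓ MOVGE  r4←0xc0
6: · ADDLE
7: ✓ ADDGE  r4←0x45
8: ✓ CMP  NZCV=1000
9: · SUBVS
10: · MOVGE
11: ✓ MOVMI  r2←0x81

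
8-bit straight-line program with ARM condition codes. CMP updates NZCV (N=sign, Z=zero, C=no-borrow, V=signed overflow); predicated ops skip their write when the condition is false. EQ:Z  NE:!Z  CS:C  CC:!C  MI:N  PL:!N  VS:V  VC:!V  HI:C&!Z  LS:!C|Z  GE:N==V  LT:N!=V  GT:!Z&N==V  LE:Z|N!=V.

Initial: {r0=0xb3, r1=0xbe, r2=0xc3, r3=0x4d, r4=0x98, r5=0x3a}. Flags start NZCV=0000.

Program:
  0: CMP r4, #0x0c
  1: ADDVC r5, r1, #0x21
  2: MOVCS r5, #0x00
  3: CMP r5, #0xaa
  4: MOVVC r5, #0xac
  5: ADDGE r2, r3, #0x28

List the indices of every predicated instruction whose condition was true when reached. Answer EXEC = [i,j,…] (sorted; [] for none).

EXEC = [1,2,4,5]

0: ✓ CMP  NZCV=1010
1: ✓ ADDVC  r5←0xdf
2: ✓ MOVCS  r5←0x00
3: ✓ CMP  NZCV=0000
4: ✓ MOVVC  r5←0xac
5: ✓ ADDGE  r2←0x75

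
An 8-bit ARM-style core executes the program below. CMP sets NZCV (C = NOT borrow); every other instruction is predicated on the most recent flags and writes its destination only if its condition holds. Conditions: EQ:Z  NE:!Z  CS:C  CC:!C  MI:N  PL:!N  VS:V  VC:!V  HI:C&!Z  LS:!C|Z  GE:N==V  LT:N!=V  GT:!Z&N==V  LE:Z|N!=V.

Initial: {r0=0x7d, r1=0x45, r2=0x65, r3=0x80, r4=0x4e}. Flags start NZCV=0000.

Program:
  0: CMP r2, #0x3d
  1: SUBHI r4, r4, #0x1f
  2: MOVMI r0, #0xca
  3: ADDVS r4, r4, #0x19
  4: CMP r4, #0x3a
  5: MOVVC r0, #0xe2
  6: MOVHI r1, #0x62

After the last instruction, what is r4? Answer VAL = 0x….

0: ✓ CMP  NZCV=0010
1: ✓ SUBHI  r4←0x2f
2: · MOVMI
3: · ADDVS
4: ✓ CMP  NZCV=1000
5: ✓ MOVVC  r0←0xe2
6: · MOVHI

VAL = 0x2f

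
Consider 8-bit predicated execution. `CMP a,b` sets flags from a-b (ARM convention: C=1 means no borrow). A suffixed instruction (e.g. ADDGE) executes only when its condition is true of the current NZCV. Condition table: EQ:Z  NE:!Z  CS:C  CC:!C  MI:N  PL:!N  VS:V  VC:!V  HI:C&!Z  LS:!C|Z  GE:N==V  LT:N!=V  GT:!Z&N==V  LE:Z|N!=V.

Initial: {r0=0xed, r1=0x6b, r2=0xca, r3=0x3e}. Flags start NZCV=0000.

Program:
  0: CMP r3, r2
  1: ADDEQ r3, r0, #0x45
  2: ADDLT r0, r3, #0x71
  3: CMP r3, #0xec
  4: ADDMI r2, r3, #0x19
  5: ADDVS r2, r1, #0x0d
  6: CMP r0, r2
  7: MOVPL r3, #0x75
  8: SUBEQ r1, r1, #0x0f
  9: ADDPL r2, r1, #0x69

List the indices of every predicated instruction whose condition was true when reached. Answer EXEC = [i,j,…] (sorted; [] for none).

0: ✓ CMP  NZCV=0000
1: · ADDEQ
2: · ADDLT
3: ✓ CMP  NZCV=0000
4: · ADDMI
5: · ADDVS
6: ✓ CMP  NZCV=0010
7: ✓ MOVPL  r3←0x75
8: · SUBEQ
9: ✓ ADDPL  r2←0xd4

EXEC = [7,9]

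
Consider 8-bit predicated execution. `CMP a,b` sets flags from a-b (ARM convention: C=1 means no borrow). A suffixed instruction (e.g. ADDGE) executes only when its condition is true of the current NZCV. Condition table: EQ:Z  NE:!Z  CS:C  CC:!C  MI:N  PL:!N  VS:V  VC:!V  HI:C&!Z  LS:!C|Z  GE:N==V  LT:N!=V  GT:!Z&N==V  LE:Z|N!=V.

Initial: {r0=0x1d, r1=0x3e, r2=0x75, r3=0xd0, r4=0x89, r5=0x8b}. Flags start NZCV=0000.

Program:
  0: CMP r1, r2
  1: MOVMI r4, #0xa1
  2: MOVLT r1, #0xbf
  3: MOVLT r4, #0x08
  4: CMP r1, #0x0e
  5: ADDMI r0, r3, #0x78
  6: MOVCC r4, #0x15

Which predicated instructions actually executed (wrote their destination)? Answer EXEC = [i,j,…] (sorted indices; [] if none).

0: ✓ CMP  NZCV=1000
1: ✓ MOVMI  r4←0xa1
2: ✓ MOVLT  r1←0xbf
3: ✓ MOVLT  r4←0x08
4: ✓ CMP  NZCV=1010
5: ✓ ADDMI  r0←0x48
6: · MOVCC

EXEC = [1,2,3,5]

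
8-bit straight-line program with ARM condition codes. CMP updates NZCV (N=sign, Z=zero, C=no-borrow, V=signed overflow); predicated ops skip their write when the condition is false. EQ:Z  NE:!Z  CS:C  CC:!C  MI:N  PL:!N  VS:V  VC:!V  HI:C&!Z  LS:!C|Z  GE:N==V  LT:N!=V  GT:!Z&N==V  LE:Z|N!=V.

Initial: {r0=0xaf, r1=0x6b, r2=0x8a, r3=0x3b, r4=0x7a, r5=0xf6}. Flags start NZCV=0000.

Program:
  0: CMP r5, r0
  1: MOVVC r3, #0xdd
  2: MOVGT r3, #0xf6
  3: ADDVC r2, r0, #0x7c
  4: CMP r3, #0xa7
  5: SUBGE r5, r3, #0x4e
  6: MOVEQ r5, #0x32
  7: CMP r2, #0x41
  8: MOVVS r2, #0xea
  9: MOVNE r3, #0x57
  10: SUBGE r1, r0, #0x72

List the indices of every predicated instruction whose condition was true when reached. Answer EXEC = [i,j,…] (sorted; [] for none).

[0] flags=0010 → (cmp)
[1] flags=0010 VC?T → r3=0xdd
[2] flags=0010 GT?T → r3=0xf6
[3] flags=0010 VC?T → r2=0x2b
[4] flags=0010 → (cmp)
[5] flags=0010 GE?T → r5=0xa8
[6] flags=0010 EQ?F → skip
[7] flags=1000 → (cmp)
[8] flags=1000 VS?F → skip
[9] flags=1000 NE?T → r3=0x57
[10] flags=1000 GE?F → skip

EXEC = [1,2,3,5,9]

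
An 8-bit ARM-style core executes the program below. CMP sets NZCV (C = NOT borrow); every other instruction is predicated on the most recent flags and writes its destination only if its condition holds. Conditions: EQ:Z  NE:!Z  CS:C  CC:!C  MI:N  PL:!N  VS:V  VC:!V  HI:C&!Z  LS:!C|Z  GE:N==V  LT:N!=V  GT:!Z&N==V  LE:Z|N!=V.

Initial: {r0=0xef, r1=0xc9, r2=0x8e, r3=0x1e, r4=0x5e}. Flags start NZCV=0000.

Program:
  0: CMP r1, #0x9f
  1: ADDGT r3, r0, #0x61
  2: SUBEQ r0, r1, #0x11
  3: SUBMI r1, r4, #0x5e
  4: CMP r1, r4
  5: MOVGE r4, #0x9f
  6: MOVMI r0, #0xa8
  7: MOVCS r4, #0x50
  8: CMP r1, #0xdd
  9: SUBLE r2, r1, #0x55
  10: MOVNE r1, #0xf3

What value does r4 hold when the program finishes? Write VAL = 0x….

0: ✓ CMP  NZCV=0010
1: ✓ ADDGT  r3←0x50
2: · SUBEQ
3: · SUBMI
4: ✓ CMP  NZCV=0011
5: · MOVGE
6: · MOVMI
7: ✓ MOVCS  r4←0x50
8: ✓ CMP  NZCV=1000
9: ✓ SUBLE  r2←0x74
10: ✓ MOVNE  r1←0xf3

VAL = 0x50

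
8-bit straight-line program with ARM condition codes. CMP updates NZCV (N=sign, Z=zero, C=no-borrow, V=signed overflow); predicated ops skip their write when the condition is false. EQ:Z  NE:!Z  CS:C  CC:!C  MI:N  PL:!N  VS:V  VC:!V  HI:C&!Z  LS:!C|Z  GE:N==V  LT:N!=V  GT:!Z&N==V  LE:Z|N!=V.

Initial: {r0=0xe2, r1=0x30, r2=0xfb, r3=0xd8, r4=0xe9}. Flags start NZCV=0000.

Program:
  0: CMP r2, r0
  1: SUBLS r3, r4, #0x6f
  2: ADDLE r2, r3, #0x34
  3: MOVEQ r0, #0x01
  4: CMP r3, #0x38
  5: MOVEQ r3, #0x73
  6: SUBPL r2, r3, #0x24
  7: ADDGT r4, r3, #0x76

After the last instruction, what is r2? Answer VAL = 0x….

VAL = 0xfb

0: ✓ CMP  NZCV=0010
1: · SUBLS
2: · ADDLE
3: · MOVEQ
4: ✓ CMP  NZCV=1010
5: · MOVEQ
6: · SUBPL
7: · ADDGT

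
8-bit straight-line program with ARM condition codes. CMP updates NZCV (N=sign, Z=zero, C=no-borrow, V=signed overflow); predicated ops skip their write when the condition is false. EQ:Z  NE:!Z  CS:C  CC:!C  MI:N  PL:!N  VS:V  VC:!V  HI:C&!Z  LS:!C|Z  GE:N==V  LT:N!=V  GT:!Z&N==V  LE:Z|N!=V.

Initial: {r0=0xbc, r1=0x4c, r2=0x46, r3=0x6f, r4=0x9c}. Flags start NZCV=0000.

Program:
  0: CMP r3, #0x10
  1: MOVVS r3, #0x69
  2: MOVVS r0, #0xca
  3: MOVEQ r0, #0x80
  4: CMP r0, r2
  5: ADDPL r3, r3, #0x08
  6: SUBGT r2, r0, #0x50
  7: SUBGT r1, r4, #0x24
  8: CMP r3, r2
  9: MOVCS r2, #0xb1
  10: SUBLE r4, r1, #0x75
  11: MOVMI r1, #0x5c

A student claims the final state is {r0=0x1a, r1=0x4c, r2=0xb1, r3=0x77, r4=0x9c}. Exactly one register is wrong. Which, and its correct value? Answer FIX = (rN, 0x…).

FIX = (r0, 0xbc)

0: ✓ CMP  NZCV=0010
1: · MOVVS
2: · MOVVS
3: · MOVEQ
4: ✓ CMP  NZCV=0011
5: ✓ ADDPL  r3←0x77
6: · SUBGT
7: · SUBGT
8: ✓ CMP  NZCV=0010
9: ✓ MOVCS  r2←0xb1
10: · SUBLE
11: · MOVMI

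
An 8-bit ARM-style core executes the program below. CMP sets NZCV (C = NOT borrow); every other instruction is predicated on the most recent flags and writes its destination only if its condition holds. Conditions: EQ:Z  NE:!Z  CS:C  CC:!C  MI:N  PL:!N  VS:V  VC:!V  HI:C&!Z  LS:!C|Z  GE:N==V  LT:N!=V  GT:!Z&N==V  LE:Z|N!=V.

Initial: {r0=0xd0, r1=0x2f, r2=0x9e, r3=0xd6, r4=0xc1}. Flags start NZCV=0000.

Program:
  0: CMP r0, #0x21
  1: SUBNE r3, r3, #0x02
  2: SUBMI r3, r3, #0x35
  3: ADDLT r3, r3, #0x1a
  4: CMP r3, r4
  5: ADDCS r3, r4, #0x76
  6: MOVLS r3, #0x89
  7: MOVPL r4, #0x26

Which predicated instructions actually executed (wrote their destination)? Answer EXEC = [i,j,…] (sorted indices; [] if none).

EXEC = [1,2,3,6]

0: ✓ CMP  NZCV=1010
1: ✓ SUBNE  r3←0xd4
2: ✓ SUBMI  r3←0x9f
3: ✓ ADDLT  r3←0xb9
4: ✓ CMP  NZCV=1000
5: · ADDCS
6: ✓ MOVLS  r3←0x89
7: · MOVPL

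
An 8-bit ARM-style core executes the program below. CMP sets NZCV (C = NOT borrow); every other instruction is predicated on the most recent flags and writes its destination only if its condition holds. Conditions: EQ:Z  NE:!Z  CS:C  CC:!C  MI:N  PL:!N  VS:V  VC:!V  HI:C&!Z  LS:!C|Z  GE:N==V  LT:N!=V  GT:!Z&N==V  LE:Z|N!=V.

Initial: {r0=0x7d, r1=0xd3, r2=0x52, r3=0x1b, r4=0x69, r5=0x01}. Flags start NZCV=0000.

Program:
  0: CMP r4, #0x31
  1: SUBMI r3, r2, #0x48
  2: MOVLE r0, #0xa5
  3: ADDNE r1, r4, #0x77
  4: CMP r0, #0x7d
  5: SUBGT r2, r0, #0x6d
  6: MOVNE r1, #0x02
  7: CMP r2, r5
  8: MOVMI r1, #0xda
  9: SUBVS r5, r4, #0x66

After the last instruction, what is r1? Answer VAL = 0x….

[0] flags=0010 → (cmp)
[1] flags=0010 MI?F → skip
[2] flags=0010 LE?F → skip
[3] flags=0010 NE?T → r1=0xe0
[4] flags=0110 → (cmp)
[5] flags=0110 GT?F → skip
[6] flags=0110 NE?F → skip
[7] flags=0010 → (cmp)
[8] flags=0010 MI?F → skip
[9] flags=0010 VS?F → skip

VAL = 0xe0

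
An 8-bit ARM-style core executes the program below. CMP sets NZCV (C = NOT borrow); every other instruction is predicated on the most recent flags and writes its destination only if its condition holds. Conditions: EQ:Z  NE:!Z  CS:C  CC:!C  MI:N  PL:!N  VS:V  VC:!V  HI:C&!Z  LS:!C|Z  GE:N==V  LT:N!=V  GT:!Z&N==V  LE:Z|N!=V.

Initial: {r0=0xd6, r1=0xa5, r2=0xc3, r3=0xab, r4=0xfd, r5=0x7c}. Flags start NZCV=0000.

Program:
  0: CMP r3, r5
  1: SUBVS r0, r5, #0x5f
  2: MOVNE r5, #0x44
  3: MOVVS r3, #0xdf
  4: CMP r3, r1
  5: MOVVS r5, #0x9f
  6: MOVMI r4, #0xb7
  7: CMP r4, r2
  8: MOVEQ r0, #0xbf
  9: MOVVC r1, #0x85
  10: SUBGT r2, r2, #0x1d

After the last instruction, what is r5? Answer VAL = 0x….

0: ✓ CMP  NZCV=0011
1: ✓ SUBVS  r0←0x1d
2: ✓ MOVNE  r5←0x44
3: ✓ MOVVS  r3←0xdf
4: ✓ CMP  NZCV=0010
5: · MOVVS
6: · MOVMI
7: ✓ CMP  NZCV=0010
8: · MOVEQ
9: ✓ MOVVC  r1←0x85
10: ✓ SUBGT  r2←0xa6

VAL = 0x44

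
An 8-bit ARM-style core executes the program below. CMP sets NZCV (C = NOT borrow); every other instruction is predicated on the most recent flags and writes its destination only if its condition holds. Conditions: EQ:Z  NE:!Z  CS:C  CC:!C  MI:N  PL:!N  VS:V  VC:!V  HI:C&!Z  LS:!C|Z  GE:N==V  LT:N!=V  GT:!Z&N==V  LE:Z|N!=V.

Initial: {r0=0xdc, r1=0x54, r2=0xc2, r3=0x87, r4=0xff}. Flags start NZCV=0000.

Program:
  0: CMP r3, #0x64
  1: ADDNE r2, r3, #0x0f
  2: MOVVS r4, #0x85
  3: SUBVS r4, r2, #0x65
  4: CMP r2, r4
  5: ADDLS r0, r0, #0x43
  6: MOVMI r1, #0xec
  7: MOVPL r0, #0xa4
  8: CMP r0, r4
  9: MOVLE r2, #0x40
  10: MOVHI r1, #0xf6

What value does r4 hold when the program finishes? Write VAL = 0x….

VAL = 0x31

0: ✓ CMP  NZCV=0011
1: ✓ ADDNE  r2←0x96
2: ✓ MOVVS  r4←0x85
3: ✓ SUBVS  r4←0x31
4: ✓ CMP  NZCV=0011
5: · ADDLS
6: · MOVMI
7: ✓ MOVPL  r0←0xa4
8: ✓ CMP  NZCV=0011
9: ✓ MOVLE  r2←0x40
10: ✓ MOVHI  r1←0xf6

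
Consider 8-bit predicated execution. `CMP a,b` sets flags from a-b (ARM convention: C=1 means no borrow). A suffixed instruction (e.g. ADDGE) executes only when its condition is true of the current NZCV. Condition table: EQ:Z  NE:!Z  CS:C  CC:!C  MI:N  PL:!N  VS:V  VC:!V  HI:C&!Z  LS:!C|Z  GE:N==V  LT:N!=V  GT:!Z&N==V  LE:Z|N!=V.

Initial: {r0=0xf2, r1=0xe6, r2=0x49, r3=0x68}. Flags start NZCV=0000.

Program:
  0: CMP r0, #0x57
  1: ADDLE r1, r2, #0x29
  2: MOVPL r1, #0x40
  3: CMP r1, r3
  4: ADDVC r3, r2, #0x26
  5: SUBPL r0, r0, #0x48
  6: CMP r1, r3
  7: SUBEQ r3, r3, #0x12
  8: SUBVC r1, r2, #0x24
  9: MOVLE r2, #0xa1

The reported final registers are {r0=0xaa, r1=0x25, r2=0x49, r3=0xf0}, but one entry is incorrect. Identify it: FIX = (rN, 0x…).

FIX = (r3, 0x6f)

0: ✓ CMP  NZCV=1010
1: ✓ ADDLE  r1←0x72
2: · MOVPL
3: ✓ CMP  NZCV=0010
4: ✓ ADDVC  r3←0x6f
5: ✓ SUBPL  r0←0xaa
6: ✓ CMP  NZCV=0010
7: · SUBEQ
8: ✓ SUBVC  r1←0x25
9: · MOVLE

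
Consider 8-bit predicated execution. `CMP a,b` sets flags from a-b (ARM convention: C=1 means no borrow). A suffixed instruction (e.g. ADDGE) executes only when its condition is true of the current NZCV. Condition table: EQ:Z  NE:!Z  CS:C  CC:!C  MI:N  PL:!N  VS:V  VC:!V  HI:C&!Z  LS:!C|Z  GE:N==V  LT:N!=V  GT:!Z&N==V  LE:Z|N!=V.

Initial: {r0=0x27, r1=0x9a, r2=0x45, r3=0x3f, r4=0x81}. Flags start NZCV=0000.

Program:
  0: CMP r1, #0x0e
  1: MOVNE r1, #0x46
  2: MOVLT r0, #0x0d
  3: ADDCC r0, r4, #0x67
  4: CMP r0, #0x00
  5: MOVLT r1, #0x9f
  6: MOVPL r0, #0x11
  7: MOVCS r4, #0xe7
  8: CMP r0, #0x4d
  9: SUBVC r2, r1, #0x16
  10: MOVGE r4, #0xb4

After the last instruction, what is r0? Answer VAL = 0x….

0: ✓ CMP  NZCV=1010
1: ✓ MOVNE  r1←0x46
2: ✓ MOVLT  r0←0x0d
3: · ADDCC
4: ✓ CMP  NZCV=0010
5: · MOVLT
6: ✓ MOVPL  r0←0x11
7: ✓ MOVCS  r4←0xe7
8: ✓ CMP  NZCV=1000
9: ✓ SUBVC  r2←0x30
10: · MOVGE

VAL = 0x11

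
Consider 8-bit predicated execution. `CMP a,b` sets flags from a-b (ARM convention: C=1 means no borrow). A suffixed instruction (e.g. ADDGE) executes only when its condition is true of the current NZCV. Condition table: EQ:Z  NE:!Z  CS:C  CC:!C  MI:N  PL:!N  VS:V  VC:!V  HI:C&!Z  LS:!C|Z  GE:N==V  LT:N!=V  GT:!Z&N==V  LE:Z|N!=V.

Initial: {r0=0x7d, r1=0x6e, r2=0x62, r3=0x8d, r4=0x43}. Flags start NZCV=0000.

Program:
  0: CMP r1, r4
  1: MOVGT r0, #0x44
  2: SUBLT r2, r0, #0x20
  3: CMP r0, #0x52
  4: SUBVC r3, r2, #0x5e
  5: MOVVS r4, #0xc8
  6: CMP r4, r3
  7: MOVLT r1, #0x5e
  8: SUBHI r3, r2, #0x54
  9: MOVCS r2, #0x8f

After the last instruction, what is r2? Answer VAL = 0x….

VAL = 0x8f

[0] flags=0010 → (cmp)
[1] flags=0010 GT?T → r0=0x44
[2] flags=0010 LT?F → skip
[3] flags=1000 → (cmp)
[4] flags=1000 VC?T → r3=0x04
[5] flags=1000 VS?F → skip
[6] flags=0010 → (cmp)
[7] flags=0010 LT?F → skip
[8] flags=0010 HI?T → r3=0x0e
[9] flags=0010 CS?T → r2=0x8f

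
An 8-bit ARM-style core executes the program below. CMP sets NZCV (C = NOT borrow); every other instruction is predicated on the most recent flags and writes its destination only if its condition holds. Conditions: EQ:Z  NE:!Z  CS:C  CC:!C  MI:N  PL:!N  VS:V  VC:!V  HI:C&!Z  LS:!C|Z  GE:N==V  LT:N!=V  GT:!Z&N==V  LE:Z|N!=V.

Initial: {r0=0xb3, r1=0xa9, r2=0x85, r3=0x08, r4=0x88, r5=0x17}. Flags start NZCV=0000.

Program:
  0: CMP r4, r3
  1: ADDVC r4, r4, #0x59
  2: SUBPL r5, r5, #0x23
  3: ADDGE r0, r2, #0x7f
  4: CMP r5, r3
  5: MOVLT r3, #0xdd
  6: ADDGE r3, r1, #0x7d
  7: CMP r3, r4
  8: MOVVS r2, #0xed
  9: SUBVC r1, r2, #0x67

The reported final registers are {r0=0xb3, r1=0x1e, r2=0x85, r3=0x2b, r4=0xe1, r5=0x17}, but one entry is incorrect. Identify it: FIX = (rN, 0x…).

0: ✓ CMP  NZCV=1010
1: ✓ ADDVC  r4←0xe1
2: · SUBPL
3: · ADDGE
4: ✓ CMP  NZCV=0010
5: · MOVLT
6: ✓ ADDGE  r3←0x26
7: ✓ CMP  NZCV=0000
8: · MOVVS
9: ✓ SUBVC  r1←0x1e

FIX = (r3, 0x26)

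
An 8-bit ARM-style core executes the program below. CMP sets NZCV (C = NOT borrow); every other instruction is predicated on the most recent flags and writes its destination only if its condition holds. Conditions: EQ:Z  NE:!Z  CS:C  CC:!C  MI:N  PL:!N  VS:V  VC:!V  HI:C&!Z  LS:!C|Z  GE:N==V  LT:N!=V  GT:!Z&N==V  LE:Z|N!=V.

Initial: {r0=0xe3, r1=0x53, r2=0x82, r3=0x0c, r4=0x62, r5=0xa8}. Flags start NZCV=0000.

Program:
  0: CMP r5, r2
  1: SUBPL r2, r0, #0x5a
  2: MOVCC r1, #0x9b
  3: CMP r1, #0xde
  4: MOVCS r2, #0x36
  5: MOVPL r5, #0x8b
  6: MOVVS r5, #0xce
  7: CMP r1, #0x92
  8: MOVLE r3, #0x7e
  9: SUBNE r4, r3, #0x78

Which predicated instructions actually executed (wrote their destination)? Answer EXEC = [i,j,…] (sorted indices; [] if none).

0: ✓ CMP  NZCV=0010
1: ✓ SUBPL  r2←0x89
2: · MOVCC
3: ✓ CMP  NZCV=0000
4: · MOVCS
5: ✓ MOVPL  r5←0x8b
6: · MOVVS
7: ✓ CMP  NZCV=1001
8: · MOVLE
9: ✓ SUBNE  r4←0x94

EXEC = [1,5,9]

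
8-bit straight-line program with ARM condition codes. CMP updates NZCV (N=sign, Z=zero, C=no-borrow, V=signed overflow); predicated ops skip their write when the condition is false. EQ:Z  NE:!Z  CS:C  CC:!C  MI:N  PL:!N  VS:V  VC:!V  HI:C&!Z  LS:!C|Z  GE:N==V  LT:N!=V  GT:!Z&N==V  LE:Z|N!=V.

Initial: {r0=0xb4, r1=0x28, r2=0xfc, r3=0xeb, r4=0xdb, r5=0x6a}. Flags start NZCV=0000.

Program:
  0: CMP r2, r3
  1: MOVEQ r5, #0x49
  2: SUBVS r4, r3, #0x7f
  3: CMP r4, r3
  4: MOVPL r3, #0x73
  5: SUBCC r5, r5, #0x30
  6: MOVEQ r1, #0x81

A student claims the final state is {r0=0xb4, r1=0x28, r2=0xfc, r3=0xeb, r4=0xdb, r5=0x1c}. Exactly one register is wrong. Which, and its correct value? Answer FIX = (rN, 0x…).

0: ✓ CMP  NZCV=0010
1: · MOVEQ
2: · SUBVS
3: ✓ CMP  NZCV=1000
4: · MOVPL
5: ✓ SUBCC  r5←0x3a
6: · MOVEQ

FIX = (r5, 0x3a)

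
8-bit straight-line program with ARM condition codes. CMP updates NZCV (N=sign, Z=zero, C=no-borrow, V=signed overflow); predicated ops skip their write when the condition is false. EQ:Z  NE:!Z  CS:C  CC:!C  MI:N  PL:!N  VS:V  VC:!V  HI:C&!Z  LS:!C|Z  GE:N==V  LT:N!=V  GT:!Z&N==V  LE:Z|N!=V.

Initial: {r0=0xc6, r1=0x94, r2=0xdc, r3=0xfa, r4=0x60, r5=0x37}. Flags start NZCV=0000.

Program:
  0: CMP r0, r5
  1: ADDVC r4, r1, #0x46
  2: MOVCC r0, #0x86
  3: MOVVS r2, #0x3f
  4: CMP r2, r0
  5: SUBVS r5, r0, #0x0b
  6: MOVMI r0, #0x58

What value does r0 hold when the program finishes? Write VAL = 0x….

VAL = 0xc6

0: ✓ CMP  NZCV=1010
1: ✓ ADDVC  r4←0xda
2: · MOVCC
3: · MOVVS
4: ✓ CMP  NZCV=0010
5: · SUBVS
6: · MOVMI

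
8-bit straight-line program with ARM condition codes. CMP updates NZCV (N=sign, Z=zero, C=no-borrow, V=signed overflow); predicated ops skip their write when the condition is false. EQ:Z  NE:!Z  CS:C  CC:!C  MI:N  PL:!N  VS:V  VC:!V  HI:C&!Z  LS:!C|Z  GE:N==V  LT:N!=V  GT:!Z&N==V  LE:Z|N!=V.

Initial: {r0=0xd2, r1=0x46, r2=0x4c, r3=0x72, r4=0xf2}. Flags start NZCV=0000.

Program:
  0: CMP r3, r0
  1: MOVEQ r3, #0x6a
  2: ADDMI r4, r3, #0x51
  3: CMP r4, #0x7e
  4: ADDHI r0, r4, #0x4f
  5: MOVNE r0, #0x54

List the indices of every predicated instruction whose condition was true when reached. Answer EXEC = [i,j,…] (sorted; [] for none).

EXEC = [2,4,5]

[0] flags=1001 → (cmp)
[1] flags=1001 EQ?F → skip
[2] flags=1001 MI?T → r4=0xc3
[3] flags=0011 → (cmp)
[4] flags=0011 HI?T → r0=0x12
[5] flags=0011 NE?T → r0=0x54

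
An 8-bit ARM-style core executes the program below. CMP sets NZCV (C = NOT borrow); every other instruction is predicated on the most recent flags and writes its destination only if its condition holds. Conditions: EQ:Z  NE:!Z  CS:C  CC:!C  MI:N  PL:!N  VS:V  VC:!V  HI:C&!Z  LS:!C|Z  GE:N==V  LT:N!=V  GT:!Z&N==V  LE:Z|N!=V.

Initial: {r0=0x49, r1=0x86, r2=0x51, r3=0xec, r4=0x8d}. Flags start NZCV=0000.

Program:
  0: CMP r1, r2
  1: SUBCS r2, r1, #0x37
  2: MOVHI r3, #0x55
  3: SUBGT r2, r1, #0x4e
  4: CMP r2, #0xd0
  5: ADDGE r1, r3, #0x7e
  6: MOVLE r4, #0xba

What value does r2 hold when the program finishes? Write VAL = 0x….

VAL = 0x4f

0: ✓ CMP  NZCV=0011
1: ✓ SUBCS  r2←0x4f
2: ✓ MOVHI  r3←0x55
3: · SUBGT
4: ✓ CMP  NZCV=0000
5: ✓ ADDGE  r1←0xd3
6: · MOVLE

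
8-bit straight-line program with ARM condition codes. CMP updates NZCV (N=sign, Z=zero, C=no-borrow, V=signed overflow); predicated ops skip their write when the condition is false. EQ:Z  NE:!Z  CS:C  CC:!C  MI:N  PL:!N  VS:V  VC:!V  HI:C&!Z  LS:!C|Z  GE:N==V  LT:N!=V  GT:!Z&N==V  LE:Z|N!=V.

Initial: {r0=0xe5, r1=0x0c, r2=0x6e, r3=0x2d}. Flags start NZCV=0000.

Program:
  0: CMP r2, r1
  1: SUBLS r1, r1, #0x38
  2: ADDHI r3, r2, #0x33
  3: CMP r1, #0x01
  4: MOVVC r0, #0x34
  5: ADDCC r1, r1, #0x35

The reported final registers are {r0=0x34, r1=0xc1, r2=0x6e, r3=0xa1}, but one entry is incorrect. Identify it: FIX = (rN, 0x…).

[0] flags=0010 → (cmp)
[1] flags=0010 LS?F → skip
[2] flags=0010 HI?T → r3=0xa1
[3] flags=0010 → (cmp)
[4] flags=0010 VC?T → r0=0x34
[5] flags=0010 CC?F → skip

FIX = (r1, 0x0c)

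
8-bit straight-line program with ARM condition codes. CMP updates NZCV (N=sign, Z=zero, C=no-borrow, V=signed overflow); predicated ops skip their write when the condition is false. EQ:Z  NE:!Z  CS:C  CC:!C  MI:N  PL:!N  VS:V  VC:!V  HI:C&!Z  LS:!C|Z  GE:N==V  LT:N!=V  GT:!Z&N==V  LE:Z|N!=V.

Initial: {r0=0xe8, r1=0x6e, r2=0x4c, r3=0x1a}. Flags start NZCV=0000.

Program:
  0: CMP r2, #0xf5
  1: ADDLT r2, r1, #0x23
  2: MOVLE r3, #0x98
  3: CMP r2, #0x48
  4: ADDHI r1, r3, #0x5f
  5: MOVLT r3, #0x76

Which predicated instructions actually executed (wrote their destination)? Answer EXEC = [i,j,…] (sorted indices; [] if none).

EXEC = [4]

[0] flags=0000 → (cmp)
[1] flags=0000 LT?F → skip
[2] flags=0000 LE?F → skip
[3] flags=0010 → (cmp)
[4] flags=0010 HI?T → r1=0x79
[5] flags=0010 LT?F → skip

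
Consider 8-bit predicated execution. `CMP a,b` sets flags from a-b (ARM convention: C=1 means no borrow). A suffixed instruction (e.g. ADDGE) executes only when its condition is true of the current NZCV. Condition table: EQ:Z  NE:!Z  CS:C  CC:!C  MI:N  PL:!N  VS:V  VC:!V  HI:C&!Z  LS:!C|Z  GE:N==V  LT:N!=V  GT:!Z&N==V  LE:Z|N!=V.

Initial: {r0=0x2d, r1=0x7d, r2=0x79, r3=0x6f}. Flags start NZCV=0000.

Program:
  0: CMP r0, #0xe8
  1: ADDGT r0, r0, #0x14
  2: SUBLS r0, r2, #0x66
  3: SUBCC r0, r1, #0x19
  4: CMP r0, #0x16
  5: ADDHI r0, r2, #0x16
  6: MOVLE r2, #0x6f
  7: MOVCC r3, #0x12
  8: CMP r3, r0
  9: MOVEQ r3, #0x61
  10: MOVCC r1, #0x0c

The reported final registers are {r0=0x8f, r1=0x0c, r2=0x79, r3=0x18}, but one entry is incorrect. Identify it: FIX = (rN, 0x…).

[0] flags=0000 → (cmp)
[1] flags=0000 GT?T → r0=0x41
[2] flags=0000 LS?T → r0=0x13
[3] flags=0000 CC?T → r0=0x64
[4] flags=0010 → (cmp)
[5] flags=0010 HI?T → r0=0x8f
[6] flags=0010 LE?F → skip
[7] flags=0010 CC?F → skip
[8] flags=1001 → (cmp)
[9] flags=1001 EQ?F → skip
[10] flags=1001 CC?T → r1=0x0c

FIX = (r3, 0x6f)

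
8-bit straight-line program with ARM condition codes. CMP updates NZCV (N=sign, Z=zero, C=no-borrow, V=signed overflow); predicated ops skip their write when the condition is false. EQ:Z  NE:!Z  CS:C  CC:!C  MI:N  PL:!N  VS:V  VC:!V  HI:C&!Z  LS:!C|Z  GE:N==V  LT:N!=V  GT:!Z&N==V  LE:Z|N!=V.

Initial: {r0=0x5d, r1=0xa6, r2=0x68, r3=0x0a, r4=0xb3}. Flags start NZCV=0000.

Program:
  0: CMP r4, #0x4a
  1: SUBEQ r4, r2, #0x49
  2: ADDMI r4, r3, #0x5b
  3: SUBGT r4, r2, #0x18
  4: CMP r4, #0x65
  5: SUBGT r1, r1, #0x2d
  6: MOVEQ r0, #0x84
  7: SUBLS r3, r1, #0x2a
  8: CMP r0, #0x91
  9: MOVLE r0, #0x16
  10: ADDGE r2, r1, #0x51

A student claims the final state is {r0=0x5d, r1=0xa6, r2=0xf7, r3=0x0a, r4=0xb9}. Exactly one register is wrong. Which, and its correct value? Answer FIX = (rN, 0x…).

[0] flags=0011 → (cmp)
[1] flags=0011 EQ?F → skip
[2] flags=0011 MI?F → skip
[3] flags=0011 GT?F → skip
[4] flags=0011 → (cmp)
[5] flags=0011 GT?F → skip
[6] flags=0011 EQ?F → skip
[7] flags=0011 LS?F → skip
[8] flags=1001 → (cmp)
[9] flags=1001 LE?F → skip
[10] flags=1001 GE?T → r2=0xf7

FIX = (r4, 0xb3)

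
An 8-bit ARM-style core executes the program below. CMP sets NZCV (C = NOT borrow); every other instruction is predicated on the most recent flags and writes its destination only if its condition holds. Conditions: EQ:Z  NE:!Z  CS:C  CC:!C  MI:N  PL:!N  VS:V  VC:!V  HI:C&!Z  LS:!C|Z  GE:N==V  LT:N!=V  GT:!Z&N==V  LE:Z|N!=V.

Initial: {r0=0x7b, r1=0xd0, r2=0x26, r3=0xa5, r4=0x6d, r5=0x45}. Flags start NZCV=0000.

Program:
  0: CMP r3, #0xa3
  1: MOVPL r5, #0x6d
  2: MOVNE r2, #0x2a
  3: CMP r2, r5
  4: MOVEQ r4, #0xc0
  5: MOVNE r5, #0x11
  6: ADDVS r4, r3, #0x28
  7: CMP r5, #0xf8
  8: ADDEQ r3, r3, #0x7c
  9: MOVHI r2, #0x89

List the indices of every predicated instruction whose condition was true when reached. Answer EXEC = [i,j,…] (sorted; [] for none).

[0] flags=0010 → (cmp)
[1] flags=0010 PL?T → r5=0x6d
[2] flags=0010 NE?T → r2=0x2a
[3] flags=1000 → (cmp)
[4] flags=1000 EQ?F → skip
[5] flags=1000 NE?T → r5=0x11
[6] flags=1000 VS?F → skip
[7] flags=0000 → (cmp)
[8] flags=0000 EQ?F → skip
[9] flags=0000 HI?F → skip

EXEC = [1,2,5]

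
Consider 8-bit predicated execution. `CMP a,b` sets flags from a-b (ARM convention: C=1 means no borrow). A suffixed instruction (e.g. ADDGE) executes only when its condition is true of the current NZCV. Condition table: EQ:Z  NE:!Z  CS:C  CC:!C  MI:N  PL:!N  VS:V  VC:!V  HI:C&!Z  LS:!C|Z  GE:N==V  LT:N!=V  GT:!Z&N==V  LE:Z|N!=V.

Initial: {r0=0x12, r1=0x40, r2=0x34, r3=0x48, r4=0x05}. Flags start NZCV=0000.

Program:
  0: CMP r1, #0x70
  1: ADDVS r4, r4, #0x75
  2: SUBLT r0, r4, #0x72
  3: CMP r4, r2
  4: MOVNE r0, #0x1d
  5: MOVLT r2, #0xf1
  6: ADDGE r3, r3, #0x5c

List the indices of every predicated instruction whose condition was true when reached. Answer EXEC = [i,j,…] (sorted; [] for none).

[0] flags=1000 → (cmp)
[1] flags=1000 VS?F → skip
[2] flags=1000 LT?T → r0=0x93
[3] flags=1000 → (cmp)
[4] flags=1000 NE?T → r0=0x1d
[5] flags=1000 LT?T → r2=0xf1
[6] flags=1000 GE?F → skip

EXEC = [2,4,5]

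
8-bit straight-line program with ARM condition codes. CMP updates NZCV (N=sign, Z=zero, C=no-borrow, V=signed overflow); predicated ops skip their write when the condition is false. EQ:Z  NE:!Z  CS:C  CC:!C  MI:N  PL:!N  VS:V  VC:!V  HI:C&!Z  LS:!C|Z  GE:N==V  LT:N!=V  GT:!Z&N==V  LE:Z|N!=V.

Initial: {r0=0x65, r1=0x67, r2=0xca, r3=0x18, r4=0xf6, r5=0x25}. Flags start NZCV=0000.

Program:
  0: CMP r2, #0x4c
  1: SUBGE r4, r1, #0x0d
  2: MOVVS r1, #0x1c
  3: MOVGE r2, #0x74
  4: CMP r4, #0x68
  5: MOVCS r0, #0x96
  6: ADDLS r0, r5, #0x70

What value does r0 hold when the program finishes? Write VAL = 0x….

VAL = 0x96

0: ✓ CMP  NZCV=0011
1: · SUBGE
2: ✓ MOVVS  r1←0x1c
3: · MOVGE
4: ✓ CMP  NZCV=1010
5: ✓ MOVCS  r0←0x96
6: · ADDLS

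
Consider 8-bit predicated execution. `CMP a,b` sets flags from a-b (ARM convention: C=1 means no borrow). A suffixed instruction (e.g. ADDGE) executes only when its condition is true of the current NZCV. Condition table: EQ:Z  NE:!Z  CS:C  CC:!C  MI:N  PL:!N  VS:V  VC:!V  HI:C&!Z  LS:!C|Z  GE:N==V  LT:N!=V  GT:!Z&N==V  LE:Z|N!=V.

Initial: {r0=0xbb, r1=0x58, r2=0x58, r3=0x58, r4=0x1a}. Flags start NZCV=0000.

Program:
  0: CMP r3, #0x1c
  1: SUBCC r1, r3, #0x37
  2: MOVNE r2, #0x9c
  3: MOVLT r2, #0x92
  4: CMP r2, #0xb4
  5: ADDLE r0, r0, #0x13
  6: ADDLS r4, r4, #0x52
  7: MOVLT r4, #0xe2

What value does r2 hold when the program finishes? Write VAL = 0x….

VAL = 0x9c

[0] flags=0010 → (cmp)
[1] flags=0010 CC?F → skip
[2] flags=0010 NE?T → r2=0x9c
[3] flags=0010 LT?F → skip
[4] flags=1000 → (cmp)
[5] flags=1000 LE?T → r0=0xce
[6] flags=1000 LS?T → r4=0x6c
[7] flags=1000 LT?T → r4=0xe2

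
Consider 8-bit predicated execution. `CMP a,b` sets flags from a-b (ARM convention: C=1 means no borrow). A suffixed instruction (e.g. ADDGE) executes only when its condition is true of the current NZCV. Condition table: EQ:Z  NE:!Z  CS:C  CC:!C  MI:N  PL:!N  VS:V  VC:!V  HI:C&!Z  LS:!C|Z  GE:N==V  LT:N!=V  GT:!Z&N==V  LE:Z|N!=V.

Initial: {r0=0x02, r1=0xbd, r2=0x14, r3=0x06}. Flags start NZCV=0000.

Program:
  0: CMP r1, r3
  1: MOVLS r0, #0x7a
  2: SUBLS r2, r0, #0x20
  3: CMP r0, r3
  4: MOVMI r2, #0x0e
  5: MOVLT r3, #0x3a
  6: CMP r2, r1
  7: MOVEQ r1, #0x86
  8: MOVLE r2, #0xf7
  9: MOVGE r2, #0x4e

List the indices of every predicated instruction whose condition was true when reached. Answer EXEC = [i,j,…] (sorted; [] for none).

EXEC = [4,5,9]

[0] flags=1010 → (cmp)
[1] flags=1010 LS?F → skip
[2] flags=1010 LS?F → skip
[3] flags=1000 → (cmp)
[4] flags=1000 MI?T → r2=0x0e
[5] flags=1000 LT?T → r3=0x3a
[6] flags=0000 → (cmp)
[7] flags=0000 EQ?F → skip
[8] flags=0000 LE?F → skip
[9] flags=0000 GE?T → r2=0x4e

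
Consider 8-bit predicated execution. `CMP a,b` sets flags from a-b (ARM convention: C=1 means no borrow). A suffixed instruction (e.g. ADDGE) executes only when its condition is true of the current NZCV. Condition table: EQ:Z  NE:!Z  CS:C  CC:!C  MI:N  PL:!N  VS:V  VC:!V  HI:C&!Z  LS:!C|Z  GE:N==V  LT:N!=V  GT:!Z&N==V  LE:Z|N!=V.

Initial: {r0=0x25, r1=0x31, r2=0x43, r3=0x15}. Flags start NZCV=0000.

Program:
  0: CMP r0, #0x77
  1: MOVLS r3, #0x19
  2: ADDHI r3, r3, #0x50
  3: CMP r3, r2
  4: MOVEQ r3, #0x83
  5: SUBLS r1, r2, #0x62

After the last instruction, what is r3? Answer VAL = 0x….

VAL = 0x19

[0] flags=1000 → (cmp)
[1] flags=1000 LS?T → r3=0x19
[2] flags=1000 HI?F → skip
[3] flags=1000 → (cmp)
[4] flags=1000 EQ?F → skip
[5] flags=1000 LS?T → r1=0xe1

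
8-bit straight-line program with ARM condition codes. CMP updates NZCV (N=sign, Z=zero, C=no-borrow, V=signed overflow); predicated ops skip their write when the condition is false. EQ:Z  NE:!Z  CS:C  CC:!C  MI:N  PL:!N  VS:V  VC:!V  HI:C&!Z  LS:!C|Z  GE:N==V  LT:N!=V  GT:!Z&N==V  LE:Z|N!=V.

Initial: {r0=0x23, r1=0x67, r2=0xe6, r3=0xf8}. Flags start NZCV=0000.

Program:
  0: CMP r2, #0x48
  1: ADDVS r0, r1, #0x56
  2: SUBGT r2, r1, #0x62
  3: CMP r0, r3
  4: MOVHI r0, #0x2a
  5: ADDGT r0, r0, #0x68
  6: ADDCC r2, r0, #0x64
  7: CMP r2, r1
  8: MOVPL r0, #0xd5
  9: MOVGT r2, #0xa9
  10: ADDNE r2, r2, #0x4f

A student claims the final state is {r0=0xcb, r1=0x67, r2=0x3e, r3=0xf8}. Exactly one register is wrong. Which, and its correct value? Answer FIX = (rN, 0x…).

0: ✓ CMP  NZCV=1010
1: · ADDVS
2: · SUBGT
3: ✓ CMP  NZCV=0000
4: · MOVHI
5: ✓ ADDGT  r0←0x8b
6: ✓ ADDCC  r2←0xef
7: ✓ CMP  NZCV=1010
8: · MOVPL
9: · MOVGT
10: ✓ ADDNE  r2←0x3e

FIX = (r0, 0x8b)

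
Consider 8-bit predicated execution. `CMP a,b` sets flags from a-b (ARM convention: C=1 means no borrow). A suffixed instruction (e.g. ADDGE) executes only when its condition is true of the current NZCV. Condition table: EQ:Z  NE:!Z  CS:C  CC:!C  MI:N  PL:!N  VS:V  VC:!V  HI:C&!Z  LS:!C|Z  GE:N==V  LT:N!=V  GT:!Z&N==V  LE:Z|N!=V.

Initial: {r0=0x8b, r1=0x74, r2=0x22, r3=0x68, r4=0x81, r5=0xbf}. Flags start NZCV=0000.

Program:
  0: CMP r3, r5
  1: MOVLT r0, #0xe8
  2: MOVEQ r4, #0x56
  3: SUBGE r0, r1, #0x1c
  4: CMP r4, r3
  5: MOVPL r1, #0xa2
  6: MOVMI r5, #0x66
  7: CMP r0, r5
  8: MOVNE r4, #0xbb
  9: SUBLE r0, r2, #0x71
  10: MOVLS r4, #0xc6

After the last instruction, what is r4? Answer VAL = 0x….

[0] flags=1001 → (cmp)
[1] flags=1001 LT?F → skip
[2] flags=1001 EQ?F → skip
[3] flags=1001 GE?T → r0=0x58
[4] flags=0011 → (cmp)
[5] flags=0011 PL?T → r1=0xa2
[6] flags=0011 MI?F → skip
[7] flags=1001 → (cmp)
[8] flags=1001 NE?T → r4=0xbb
[9] flags=1001 LE?F → skip
[10] flags=1001 LS?T → r4=0xc6

VAL = 0xc6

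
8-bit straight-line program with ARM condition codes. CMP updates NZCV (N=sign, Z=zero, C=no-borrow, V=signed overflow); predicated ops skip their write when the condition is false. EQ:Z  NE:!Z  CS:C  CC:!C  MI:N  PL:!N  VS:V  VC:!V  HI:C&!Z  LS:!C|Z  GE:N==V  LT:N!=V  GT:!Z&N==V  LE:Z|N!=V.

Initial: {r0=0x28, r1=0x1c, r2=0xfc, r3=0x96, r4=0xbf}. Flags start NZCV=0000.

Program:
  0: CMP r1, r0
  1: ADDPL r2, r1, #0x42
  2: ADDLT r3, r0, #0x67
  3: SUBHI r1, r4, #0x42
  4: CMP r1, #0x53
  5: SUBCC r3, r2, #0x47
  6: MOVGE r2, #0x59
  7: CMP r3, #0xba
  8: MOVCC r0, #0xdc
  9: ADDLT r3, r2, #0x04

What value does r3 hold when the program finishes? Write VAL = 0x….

VAL = 0x00

0: ✓ CMP  NZCV=1000
1: · ADDPL
2: ✓ ADDLT  r3←0x8f
3: · SUBHI
4: ✓ CMP  NZCV=1000
5: ✓ SUBCC  r3←0xb5
6: · MOVGE
7: ✓ CMP  NZCV=1000
8: ✓ MOVCC  r0←0xdc
9: ✓ ADDLT  r3←0x00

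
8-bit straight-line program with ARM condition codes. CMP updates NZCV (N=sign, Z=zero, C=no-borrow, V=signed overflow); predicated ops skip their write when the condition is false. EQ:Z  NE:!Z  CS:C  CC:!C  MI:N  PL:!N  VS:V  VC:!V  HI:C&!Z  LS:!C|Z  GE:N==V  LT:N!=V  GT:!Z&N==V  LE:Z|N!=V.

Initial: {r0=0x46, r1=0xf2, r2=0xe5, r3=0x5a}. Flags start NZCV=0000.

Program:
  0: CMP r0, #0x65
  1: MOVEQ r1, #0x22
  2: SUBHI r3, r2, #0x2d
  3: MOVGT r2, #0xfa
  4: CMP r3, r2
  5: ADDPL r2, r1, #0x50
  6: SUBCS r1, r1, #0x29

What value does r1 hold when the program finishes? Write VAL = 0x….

VAL = 0xf2

[0] flags=1000 → (cmp)
[1] flags=1000 EQ?F → skip
[2] flags=1000 HI?F → skip
[3] flags=1000 GT?F → skip
[4] flags=0000 → (cmp)
[5] flags=0000 PL?T → r2=0x42
[6] flags=0000 CS?F → skip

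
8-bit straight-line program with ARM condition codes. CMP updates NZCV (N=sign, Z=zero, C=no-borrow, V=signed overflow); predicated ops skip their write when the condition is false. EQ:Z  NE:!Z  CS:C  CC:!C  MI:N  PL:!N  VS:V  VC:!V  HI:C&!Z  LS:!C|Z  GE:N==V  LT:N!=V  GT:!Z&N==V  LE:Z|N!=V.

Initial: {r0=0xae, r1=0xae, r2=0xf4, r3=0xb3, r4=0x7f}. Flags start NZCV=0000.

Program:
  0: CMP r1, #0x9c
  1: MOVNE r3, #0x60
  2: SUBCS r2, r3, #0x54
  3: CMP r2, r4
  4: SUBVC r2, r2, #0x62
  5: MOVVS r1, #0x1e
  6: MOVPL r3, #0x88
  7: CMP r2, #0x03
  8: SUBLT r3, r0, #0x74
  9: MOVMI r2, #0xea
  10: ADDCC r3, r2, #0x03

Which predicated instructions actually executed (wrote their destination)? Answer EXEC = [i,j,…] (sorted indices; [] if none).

[0] flags=0010 → (cmp)
[1] flags=0010 NE?T → r3=0x60
[2] flags=0010 CS?T → r2=0x0c
[3] flags=1000 → (cmp)
[4] flags=1000 VC?T → r2=0xaa
[5] flags=1000 VS?F → skip
[6] flags=1000 PL?F → skip
[7] flags=1010 → (cmp)
[8] flags=1010 LT?T → r3=0x3a
[9] flags=1010 MI?T → r2=0xea
[10] flags=1010 CC?F → skip

EXEC = [1,2,4,8,9]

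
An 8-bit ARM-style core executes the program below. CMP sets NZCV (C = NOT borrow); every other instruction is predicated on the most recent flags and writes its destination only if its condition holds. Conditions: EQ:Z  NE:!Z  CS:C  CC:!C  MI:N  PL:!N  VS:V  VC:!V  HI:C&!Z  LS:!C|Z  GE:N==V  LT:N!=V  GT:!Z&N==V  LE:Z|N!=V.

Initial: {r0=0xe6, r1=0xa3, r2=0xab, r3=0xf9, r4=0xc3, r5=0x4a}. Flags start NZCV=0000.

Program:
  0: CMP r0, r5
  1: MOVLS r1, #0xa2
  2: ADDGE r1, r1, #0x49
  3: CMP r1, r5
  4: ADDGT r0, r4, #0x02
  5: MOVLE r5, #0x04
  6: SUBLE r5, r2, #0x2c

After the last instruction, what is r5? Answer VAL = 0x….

VAL = 0x7f

0: ✓ CMP  NZCV=1010
1: · MOVLS
2: · ADDGE
3: ✓ CMP  NZCV=0011
4: · ADDGT
5: ✓ MOVLE  r5←0x04
6: ✓ SUBLE  r5←0x7f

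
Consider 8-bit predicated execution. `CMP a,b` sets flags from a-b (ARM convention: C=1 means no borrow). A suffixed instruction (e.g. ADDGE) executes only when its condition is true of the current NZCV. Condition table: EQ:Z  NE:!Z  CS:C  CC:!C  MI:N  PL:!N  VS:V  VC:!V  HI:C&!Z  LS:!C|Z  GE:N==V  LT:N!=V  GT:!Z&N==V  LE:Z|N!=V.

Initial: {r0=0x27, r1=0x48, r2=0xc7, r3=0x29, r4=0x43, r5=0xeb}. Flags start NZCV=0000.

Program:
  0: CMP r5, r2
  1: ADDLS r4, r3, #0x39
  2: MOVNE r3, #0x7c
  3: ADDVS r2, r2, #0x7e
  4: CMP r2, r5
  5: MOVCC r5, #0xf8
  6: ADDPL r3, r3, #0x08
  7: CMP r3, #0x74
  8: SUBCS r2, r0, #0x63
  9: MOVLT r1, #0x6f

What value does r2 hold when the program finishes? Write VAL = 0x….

VAL = 0xc4

[0] flags=0010 → (cmp)
[1] flags=0010 LS?F → skip
[2] flags=0010 NE?T → r3=0x7c
[3] flags=0010 VS?F → skip
[4] flags=1000 → (cmp)
[5] flags=1000 CC?T → r5=0xf8
[6] flags=1000 PL?F → skip
[7] flags=0010 → (cmp)
[8] flags=0010 CS?T → r2=0xc4
[9] flags=0010 LT?F → skip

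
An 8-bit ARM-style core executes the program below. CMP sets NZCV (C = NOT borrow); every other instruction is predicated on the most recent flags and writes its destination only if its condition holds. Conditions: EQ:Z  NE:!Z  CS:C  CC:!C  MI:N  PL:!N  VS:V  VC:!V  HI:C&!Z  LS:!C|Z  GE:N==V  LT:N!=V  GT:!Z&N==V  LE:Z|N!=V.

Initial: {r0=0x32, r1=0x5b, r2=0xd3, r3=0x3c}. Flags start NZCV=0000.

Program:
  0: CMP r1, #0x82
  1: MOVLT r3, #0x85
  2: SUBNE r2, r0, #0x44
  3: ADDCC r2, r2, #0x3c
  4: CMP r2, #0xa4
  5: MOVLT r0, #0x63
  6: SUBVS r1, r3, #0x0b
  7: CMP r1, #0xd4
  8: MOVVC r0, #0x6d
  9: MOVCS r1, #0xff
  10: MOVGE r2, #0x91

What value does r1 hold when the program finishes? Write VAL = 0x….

[0] flags=1001 → (cmp)
[1] flags=1001 LT?F → skip
[2] flags=1001 NE?T → r2=0xee
[3] flags=1001 CC?T → r2=0x2a
[4] flags=1001 → (cmp)
[5] flags=1001 LT?F → skip
[6] flags=1001 VS?T → r1=0x31
[7] flags=0000 → (cmp)
[8] flags=0000 VC?T → r0=0x6d
[9] flags=0000 CS?F → skip
[10] flags=0000 GE?T → r2=0x91

VAL = 0x31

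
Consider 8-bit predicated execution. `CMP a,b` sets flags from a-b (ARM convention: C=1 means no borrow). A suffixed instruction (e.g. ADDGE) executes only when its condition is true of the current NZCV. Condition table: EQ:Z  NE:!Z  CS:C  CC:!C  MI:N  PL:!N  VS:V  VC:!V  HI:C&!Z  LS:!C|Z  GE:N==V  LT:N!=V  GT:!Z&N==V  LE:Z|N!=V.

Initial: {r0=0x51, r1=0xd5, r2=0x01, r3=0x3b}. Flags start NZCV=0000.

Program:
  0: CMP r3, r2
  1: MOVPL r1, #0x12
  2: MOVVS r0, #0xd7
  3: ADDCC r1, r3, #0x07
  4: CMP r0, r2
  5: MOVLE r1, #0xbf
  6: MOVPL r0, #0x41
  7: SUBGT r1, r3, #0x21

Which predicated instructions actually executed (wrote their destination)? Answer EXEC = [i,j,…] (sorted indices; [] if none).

0: ✓ CMP  NZCV=0010
1: ✓ MOVPL  r1←0x12
2: · MOVVS
3: · ADDCC
4: ✓ CMP  NZCV=0010
5: · MOVLE
6: ✓ MOVPL  r0←0x41
7: ✓ SUBGT  r1←0x1a

EXEC = [1,6,7]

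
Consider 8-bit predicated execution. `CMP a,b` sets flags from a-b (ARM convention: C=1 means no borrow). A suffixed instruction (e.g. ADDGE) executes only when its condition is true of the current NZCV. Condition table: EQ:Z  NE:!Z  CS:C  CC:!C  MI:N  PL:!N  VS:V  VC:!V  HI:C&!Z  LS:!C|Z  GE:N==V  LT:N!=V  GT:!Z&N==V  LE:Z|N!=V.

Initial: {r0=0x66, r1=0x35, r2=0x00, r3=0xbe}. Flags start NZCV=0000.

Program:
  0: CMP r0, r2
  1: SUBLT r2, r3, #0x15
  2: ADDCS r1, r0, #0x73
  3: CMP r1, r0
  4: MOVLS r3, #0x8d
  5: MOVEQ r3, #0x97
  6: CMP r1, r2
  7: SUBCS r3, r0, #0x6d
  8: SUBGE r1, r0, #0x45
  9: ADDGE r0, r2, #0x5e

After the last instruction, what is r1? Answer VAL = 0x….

VAL = 0xd9

[0] flags=0010 → (cmp)
[1] flags=0010 LT?F → skip
[2] flags=0010 CS?T → r1=0xd9
[3] flags=0011 → (cmp)
[4] flags=0011 LS?F → skip
[5] flags=0011 EQ?F → skip
[6] flags=1010 → (cmp)
[7] flags=1010 CS?T → r3=0xf9
[8] flags=1010 GE?F → skip
[9] flags=1010 GE?F → skip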